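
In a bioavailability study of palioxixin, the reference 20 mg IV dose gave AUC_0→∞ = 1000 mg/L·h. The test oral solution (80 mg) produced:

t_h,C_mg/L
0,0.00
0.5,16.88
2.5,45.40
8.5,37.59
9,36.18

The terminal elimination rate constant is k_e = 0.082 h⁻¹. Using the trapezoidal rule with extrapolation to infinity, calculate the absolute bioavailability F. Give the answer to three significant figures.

F = 0.194

Trapezoidal AUC_0→9 (oral solution):
  [0→0.5]: (0.00+16.88)/2 × 0.5 = 4.22
  [0.5→2.5]: (16.88+45.40)/2 × 2 = 62.28
  [2.5→8.5]: (45.40+37.59)/2 × 6 = 248.97
  [8.5→9]: (37.59+36.18)/2 × 0.5 = 18.4425
  Sum = 333.9125 mg/L·h
Tail: C_last/k_e = 36.18/0.082 = 441.220
AUC_0→∞ (oral solution) = 333.9125 + 441.220 = 775.1325 mg/L·h
F = (AUC_ev/D_ev)/(AUC_iv/D_iv) = (775.1325/80)/(1000/20) = 9.68916/50 = 0.1938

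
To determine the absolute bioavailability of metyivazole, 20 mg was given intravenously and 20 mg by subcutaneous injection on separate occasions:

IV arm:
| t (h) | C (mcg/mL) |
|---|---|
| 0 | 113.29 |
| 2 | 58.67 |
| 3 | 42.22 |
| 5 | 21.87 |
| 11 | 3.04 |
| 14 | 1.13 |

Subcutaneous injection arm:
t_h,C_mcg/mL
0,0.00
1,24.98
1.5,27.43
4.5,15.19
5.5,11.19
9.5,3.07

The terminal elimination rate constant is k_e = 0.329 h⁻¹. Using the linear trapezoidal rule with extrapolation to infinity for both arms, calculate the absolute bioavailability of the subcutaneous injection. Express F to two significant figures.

F = 0.38

Trapezoidal AUC_0→14 (IV):
  [0→2]: (113.29+58.67)/2 × 2 = 171.96
  [2→3]: (58.67+42.22)/2 × 1 = 50.445
  [3→5]: (42.22+21.87)/2 × 2 = 64.09
  [5→11]: (21.87+3.04)/2 × 6 = 74.73
  [11→14]: (3.04+1.13)/2 × 3 = 6.255
  Sum = 367.48 mcg/mL·h
IV tail: 1.13/0.329 = 3.435; AUC_iv,0→∞ = 367.48 + 3.435 = 370.915 mcg/mL·h
Trapezoidal AUC_0→9.5 (subcutaneous injection):
  [0→1]: (0.00+24.98)/2 × 1 = 12.49
  [1→1.5]: (24.98+27.43)/2 × 0.5 = 13.1025
  [1.5→4.5]: (27.43+15.19)/2 × 3 = 63.93
  [4.5→5.5]: (15.19+11.19)/2 × 1 = 13.19
  [5.5→9.5]: (11.19+3.07)/2 × 4 = 28.52
  Sum = 131.2325 mcg/mL·h
subcutaneous injection tail: 3.07/0.329 = 9.331; AUC_ev,0→∞ = 131.2325 + 9.331 = 140.5635 mcg/mL·h
F = (AUC_ev/D_ev)/(AUC_iv/D_iv) = (140.5635/20)/(370.915/20) = 7.028175/18.54575 = 0.3790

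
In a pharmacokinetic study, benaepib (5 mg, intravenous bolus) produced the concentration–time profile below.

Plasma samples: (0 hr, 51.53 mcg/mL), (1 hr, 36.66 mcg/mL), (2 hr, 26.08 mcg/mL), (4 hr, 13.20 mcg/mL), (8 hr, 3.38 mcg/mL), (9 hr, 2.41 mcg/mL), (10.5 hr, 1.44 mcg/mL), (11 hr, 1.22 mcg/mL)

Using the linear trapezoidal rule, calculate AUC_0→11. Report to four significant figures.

Trapezoidal AUC_0→11:
  [0→1]: (51.53+36.66)/2 × 1 = 44.095
  [1→2]: (36.66+26.08)/2 × 1 = 31.37
  [2→4]: (26.08+13.20)/2 × 2 = 39.28
  [4→8]: (13.20+3.38)/2 × 4 = 33.16
  [8→9]: (3.38+2.41)/2 × 1 = 2.895
  [9→10.5]: (2.41+1.44)/2 × 1.5 = 2.8875
  [10.5→11]: (1.44+1.22)/2 × 0.5 = 0.665
  Sum = 154.3525 mcg/mL·hr

AUC = 154.4 mcg/mL·hr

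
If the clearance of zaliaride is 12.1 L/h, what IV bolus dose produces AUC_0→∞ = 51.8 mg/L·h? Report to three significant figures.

Dose_iv = CL × AUC_0→∞
     = 12.1 × 51.8 = 626.78 mg

Dose = 627 mg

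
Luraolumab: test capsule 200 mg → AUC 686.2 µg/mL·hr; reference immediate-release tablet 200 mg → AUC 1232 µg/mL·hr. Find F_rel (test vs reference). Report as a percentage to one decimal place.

F_rel = (AUC_test/D_test) / (AUC_ref/D_ref)
      = (686.2/200) / (1232/200)
      = 3.431 / 6.16 = 0.5570 = 55.70%

F_rel = 55.7%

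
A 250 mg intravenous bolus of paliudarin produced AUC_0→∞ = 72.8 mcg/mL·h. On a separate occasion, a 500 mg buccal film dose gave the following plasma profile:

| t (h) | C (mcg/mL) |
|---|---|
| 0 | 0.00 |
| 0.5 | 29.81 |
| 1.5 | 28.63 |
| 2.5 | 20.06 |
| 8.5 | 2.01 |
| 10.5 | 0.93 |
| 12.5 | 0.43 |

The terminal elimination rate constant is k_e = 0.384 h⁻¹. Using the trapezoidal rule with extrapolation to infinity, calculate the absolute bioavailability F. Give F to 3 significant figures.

Trapezoidal AUC_0→12.5 (buccal film):
  [0→0.5]: (0.00+29.81)/2 × 0.5 = 7.4525
  [0.5→1.5]: (29.81+28.63)/2 × 1 = 29.22
  [1.5→2.5]: (28.63+20.06)/2 × 1 = 24.345
  [2.5→8.5]: (20.06+2.01)/2 × 6 = 66.21
  [8.5→10.5]: (2.01+0.93)/2 × 2 = 2.94
  [10.5→12.5]: (0.93+0.43)/2 × 2 = 1.36
  Sum = 131.5275 mcg/mL·h
Tail: C_last/k_e = 0.43/0.384 = 1.120
AUC_0→∞ (buccal film) = 131.5275 + 1.120 = 132.6475 mcg/mL·h
F = (AUC_ev/D_ev)/(AUC_iv/D_iv) = (132.6475/500)/(72.8/250) = 0.265295/0.2912 = 0.9110

F = 0.911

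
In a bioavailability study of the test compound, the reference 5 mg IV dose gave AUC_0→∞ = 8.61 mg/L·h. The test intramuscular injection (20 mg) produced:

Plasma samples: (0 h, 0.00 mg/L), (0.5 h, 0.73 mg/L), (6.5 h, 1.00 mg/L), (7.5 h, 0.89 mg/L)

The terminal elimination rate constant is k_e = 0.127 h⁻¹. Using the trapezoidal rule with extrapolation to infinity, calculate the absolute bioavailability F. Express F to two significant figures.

Trapezoidal AUC_0→7.5 (intramuscular injection):
  [0→0.5]: (0.00+0.73)/2 × 0.5 = 0.1825
  [0.5→6.5]: (0.73+1.00)/2 × 6 = 5.19
  [6.5→7.5]: (1.00+0.89)/2 × 1 = 0.945
  Sum = 6.3175 mg/L·h
Tail: C_last/k_e = 0.89/0.127 = 7.008
AUC_0→∞ (intramuscular injection) = 6.3175 + 7.008 = 13.3255 mg/L·h
F = (AUC_ev/D_ev)/(AUC_iv/D_iv) = (13.3255/20)/(8.61/5) = 0.666275/1.722 = 0.3869

F = 0.39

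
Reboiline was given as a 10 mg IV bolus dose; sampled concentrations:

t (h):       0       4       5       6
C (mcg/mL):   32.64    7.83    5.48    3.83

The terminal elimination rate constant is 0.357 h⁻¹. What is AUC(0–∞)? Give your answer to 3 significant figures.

Trapezoidal AUC_0→6:
  [0→4]: (32.64+7.83)/2 × 4 = 80.94
  [4→5]: (7.83+5.48)/2 × 1 = 6.655
  [5→6]: (5.48+3.83)/2 × 1 = 4.655
  Sum = 92.25 mcg/mL·h
Extrapolated tail: C_last / k_e = 3.83 / 0.357 = 10.728
AUC_0→∞ = 92.25 + 10.728 = 102.978 mcg/mL·h

AUC = 103 mcg/mL·h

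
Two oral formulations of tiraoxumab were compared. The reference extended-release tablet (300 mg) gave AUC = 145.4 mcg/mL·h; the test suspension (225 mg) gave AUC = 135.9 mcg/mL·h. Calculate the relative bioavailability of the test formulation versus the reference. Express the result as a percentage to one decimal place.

F_rel = (AUC_test/D_test) / (AUC_ref/D_ref)
      = (135.9/225) / (145.4/300)
      = 0.604 / 0.484667 = 1.2462 = 124.62%

F_rel = 124.6%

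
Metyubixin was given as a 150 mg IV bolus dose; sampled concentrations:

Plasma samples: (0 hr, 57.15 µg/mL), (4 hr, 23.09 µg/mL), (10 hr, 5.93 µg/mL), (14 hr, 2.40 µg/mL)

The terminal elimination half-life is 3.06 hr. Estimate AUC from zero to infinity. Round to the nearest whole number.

Trapezoidal AUC_0→14:
  [0→4]: (57.15+23.09)/2 × 4 = 160.48
  [4→10]: (23.09+5.93)/2 × 6 = 87.06
  [10→14]: (5.93+2.40)/2 × 4 = 16.66
  Sum = 264.2 µg/mL·hr
k_e = ln2 / t½ = 0.693147 / 3.06 = 0.2265 hr^-1
Extrapolated tail: C_last / k_e = 2.40 / 0.2265 = 10.596
AUC_0→∞ = 264.2 + 10.596 = 274.796 µg/mL·hr

AUC = 275 µg/mL·hr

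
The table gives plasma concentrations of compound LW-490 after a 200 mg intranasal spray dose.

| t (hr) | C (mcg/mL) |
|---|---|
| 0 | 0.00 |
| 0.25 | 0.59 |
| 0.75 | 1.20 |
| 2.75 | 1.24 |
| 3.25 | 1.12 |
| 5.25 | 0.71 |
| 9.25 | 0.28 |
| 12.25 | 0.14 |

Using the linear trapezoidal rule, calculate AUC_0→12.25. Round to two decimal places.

Trapezoidal AUC_0→12.25:
  [0→0.25]: (0.00+0.59)/2 × 0.25 = 0.07375
  [0.25→0.75]: (0.59+1.20)/2 × 0.5 = 0.4475
  [0.75→2.75]: (1.20+1.24)/2 × 2 = 2.44
  [2.75→3.25]: (1.24+1.12)/2 × 0.5 = 0.59
  [3.25→5.25]: (1.12+0.71)/2 × 2 = 1.83
  [5.25→9.25]: (0.71+0.28)/2 × 4 = 1.98
  [9.25→12.25]: (0.28+0.14)/2 × 3 = 0.63
  Sum = 7.99125 mcg/mL·hr

AUC = 7.99 mcg/mL·hr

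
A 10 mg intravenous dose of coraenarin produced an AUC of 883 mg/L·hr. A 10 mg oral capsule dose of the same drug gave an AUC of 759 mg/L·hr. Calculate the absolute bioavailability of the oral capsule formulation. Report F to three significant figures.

F = (AUC_ev / D_ev) / (AUC_iv / D_iv)
  = (759/10) / (883/10)
  = 75.9 / 88.3 = 0.8596

F = 0.860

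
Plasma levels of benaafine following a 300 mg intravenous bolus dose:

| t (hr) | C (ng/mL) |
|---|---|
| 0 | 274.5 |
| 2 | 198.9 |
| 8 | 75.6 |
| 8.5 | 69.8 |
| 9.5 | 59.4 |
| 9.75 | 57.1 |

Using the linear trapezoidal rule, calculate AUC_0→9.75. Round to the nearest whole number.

Trapezoidal AUC_0→9.75:
  [0→2]: (274.5+198.9)/2 × 2 = 473.4
  [2→8]: (198.9+75.6)/2 × 6 = 823.5
  [8→8.5]: (75.6+69.8)/2 × 0.5 = 36.35
  [8.5→9.5]: (69.8+59.4)/2 × 1 = 64.6
  [9.5→9.75]: (59.4+57.1)/2 × 0.25 = 14.5625
  Sum = 1412.4125 ng/mL·hr

AUC = 1412 ng/mL·hr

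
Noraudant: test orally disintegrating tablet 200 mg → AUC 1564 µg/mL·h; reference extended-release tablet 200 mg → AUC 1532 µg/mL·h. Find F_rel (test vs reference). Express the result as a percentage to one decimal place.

F_rel = (AUC_test/D_test) / (AUC_ref/D_ref)
      = (1564/200) / (1532/200)
      = 7.82 / 7.66 = 1.0209 = 102.09%

F_rel = 102.1%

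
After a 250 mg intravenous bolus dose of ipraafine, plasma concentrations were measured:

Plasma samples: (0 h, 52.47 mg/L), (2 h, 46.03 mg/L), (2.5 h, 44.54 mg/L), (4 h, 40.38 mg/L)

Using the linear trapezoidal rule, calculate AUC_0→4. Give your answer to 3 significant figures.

Trapezoidal AUC_0→4:
  [0→2]: (52.47+46.03)/2 × 2 = 98.5
  [2→2.5]: (46.03+44.54)/2 × 0.5 = 22.6425
  [2.5→4]: (44.54+40.38)/2 × 1.5 = 63.69
  Sum = 184.8325 mg/L·h

AUC = 185 mg/L·h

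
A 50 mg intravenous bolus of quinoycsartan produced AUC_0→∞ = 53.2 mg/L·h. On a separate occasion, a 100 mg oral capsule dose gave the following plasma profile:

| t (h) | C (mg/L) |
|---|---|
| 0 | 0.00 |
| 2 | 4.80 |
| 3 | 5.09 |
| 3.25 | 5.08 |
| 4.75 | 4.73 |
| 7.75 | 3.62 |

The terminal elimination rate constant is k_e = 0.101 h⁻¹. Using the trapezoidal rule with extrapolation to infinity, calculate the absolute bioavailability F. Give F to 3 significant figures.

F = 0.627

Trapezoidal AUC_0→7.75 (oral capsule):
  [0→2]: (0.00+4.80)/2 × 2 = 4.8
  [2→3]: (4.80+5.09)/2 × 1 = 4.945
  [3→3.25]: (5.09+5.08)/2 × 0.25 = 1.27125
  [3.25→4.75]: (5.08+4.73)/2 × 1.5 = 7.3575
  [4.75→7.75]: (4.73+3.62)/2 × 3 = 12.525
  Sum = 30.89875 mg/L·h
Tail: C_last/k_e = 3.62/0.101 = 35.842
AUC_0→∞ (oral capsule) = 30.89875 + 35.842 = 66.74075 mg/L·h
F = (AUC_ev/D_ev)/(AUC_iv/D_iv) = (66.74075/100)/(53.2/50) = 0.6674075/1.064 = 0.6273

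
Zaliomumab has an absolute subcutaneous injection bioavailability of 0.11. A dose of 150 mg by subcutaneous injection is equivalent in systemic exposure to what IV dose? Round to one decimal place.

Systemic exposure from an extravascular dose = F × D_ev, so the equivalent IV dose is F × D_ev.
D_iv = F × D_ev = 0.11 × 150 = 16.5 mg

D_iv = 16.5 mg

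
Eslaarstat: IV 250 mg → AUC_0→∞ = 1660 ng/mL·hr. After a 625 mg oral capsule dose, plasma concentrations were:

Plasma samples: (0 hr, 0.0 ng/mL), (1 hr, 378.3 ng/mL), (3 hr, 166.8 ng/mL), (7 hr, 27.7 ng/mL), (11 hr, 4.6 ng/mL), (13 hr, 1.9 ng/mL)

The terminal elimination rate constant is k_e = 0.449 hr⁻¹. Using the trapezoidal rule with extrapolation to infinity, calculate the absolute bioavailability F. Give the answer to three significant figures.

F = 0.289

Trapezoidal AUC_0→13 (oral capsule):
  [0→1]: (0.0+378.3)/2 × 1 = 189.15
  [1→3]: (378.3+166.8)/2 × 2 = 545.1
  [3→7]: (166.8+27.7)/2 × 4 = 389.0
  [7→11]: (27.7+4.6)/2 × 4 = 64.6
  [11→13]: (4.6+1.9)/2 × 2 = 6.5
  Sum = 1194.35 ng/mL·hr
Tail: C_last/k_e = 1.9/0.449 = 4.232
AUC_0→∞ (oral capsule) = 1194.35 + 4.232 = 1198.582 ng/mL·hr
F = (AUC_ev/D_ev)/(AUC_iv/D_iv) = (1198.582/625)/(1660/250) = 1.9177312/6.64 = 0.2888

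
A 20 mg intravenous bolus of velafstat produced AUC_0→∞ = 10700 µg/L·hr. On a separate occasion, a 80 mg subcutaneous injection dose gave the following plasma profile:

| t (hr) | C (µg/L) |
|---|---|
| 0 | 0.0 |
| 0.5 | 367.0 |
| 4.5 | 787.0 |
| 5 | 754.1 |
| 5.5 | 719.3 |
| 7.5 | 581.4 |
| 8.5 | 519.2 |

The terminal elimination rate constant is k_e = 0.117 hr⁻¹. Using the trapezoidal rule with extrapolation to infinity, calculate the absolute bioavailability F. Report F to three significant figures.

F = 0.221

Trapezoidal AUC_0→8.5 (subcutaneous injection):
  [0→0.5]: (0.0+367.0)/2 × 0.5 = 91.75
  [0.5→4.5]: (367.0+787.0)/2 × 4 = 2308.0
  [4.5→5]: (787.0+754.1)/2 × 0.5 = 385.275
  [5→5.5]: (754.1+719.3)/2 × 0.5 = 368.35
  [5.5→7.5]: (719.3+581.4)/2 × 2 = 1300.7
  [7.5→8.5]: (581.4+519.2)/2 × 1 = 550.3
  Sum = 5004.375 µg/L·hr
Tail: C_last/k_e = 519.2/0.117 = 4437.607
AUC_0→∞ (subcutaneous injection) = 5004.375 + 4437.607 = 9441.982 µg/L·hr
F = (AUC_ev/D_ev)/(AUC_iv/D_iv) = (9441.982/80)/(10700/20) = 118.025/535 = 0.2206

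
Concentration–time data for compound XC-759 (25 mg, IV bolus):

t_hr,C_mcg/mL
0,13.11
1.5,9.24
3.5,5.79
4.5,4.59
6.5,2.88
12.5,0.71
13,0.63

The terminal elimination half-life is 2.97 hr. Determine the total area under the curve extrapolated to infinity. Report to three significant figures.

Trapezoidal AUC_0→13:
  [0→1.5]: (13.11+9.24)/2 × 1.5 = 16.7625
  [1.5→3.5]: (9.24+5.79)/2 × 2 = 15.03
  [3.5→4.5]: (5.79+4.59)/2 × 1 = 5.19
  [4.5→6.5]: (4.59+2.88)/2 × 2 = 7.47
  [6.5→12.5]: (2.88+0.71)/2 × 6 = 10.77
  [12.5→13]: (0.71+0.63)/2 × 0.5 = 0.335
  Sum = 55.5575 mcg/mL·hr
k_e = ln2 / t½ = 0.693147 / 2.97 = 0.2334 hr^-1
Extrapolated tail: C_last / k_e = 0.63 / 0.2334 = 2.699
AUC_0→∞ = 55.5575 + 2.699 = 58.2565 mcg/mL·hr

AUC = 58.3 mcg/mL·hr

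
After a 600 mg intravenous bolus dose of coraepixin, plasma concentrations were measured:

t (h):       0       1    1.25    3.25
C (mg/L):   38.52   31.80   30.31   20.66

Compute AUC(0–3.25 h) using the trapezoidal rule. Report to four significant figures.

Trapezoidal AUC_0→3.25:
  [0→1]: (38.52+31.80)/2 × 1 = 35.16
  [1→1.25]: (31.80+30.31)/2 × 0.25 = 7.76375
  [1.25→3.25]: (30.31+20.66)/2 × 2 = 50.97
  Sum = 93.89375 mg/L·h

AUC = 93.89 mg/L·h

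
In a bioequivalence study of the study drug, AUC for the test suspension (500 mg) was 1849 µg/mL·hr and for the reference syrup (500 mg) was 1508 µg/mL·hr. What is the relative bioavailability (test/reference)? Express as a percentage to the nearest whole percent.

F_rel = (AUC_test/D_test) / (AUC_ref/D_ref)
      = (1849/500) / (1508/500)
      = 3.698 / 3.016 = 1.2261 = 122.61%

F_rel = 123%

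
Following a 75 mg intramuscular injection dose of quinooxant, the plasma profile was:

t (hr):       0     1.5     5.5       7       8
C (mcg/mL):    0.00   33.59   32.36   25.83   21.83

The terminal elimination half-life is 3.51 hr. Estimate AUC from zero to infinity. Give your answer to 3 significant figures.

AUC = 335 mcg/mL·hr

Trapezoidal AUC_0→8:
  [0→1.5]: (0.00+33.59)/2 × 1.5 = 25.1925
  [1.5→5.5]: (33.59+32.36)/2 × 4 = 131.9
  [5.5→7]: (32.36+25.83)/2 × 1.5 = 43.6425
  [7→8]: (25.83+21.83)/2 × 1 = 23.83
  Sum = 224.565 mcg/mL·hr
k_e = ln2 / t½ = 0.693147 / 3.51 = 0.1975 hr^-1
Extrapolated tail: C_last / k_e = 21.83 / 0.1975 = 110.532
AUC_0→∞ = 224.565 + 110.532 = 335.097 mcg/mL·hr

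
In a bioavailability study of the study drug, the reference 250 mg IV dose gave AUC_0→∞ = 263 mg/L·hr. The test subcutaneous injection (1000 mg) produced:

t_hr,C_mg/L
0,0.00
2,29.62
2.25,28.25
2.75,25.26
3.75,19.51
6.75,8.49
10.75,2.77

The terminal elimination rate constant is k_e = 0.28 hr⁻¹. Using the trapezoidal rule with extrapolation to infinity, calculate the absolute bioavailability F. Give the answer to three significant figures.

F = 0.140

Trapezoidal AUC_0→10.75 (subcutaneous injection):
  [0→2]: (0.00+29.62)/2 × 2 = 29.62
  [2→2.25]: (29.62+28.25)/2 × 0.25 = 7.23375
  [2.25→2.75]: (28.25+25.26)/2 × 0.5 = 13.3775
  [2.75→3.75]: (25.26+19.51)/2 × 1 = 22.385
  [3.75→6.75]: (19.51+8.49)/2 × 3 = 42.0
  [6.75→10.75]: (8.49+2.77)/2 × 4 = 22.52
  Sum = 137.13625 mg/L·hr
Tail: C_last/k_e = 2.77/0.28 = 9.893
AUC_0→∞ (subcutaneous injection) = 137.13625 + 9.893 = 147.02925 mg/L·hr
F = (AUC_ev/D_ev)/(AUC_iv/D_iv) = (147.02925/1000)/(263/250) = 0.14702925/1.052 = 0.1398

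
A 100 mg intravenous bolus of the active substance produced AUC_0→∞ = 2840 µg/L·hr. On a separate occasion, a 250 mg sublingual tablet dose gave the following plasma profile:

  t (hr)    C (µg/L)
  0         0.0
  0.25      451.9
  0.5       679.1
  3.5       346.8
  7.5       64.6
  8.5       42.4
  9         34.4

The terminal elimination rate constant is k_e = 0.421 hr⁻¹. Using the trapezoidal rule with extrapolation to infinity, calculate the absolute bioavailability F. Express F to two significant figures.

Trapezoidal AUC_0→9 (sublingual tablet):
  [0→0.25]: (0.0+451.9)/2 × 0.25 = 56.4875
  [0.25→0.5]: (451.9+679.1)/2 × 0.25 = 141.375
  [0.5→3.5]: (679.1+346.8)/2 × 3 = 1538.85
  [3.5→7.5]: (346.8+64.6)/2 × 4 = 822.8
  [7.5→8.5]: (64.6+42.4)/2 × 1 = 53.5
  [8.5→9]: (42.4+34.4)/2 × 0.5 = 19.2
  Sum = 2632.2125 µg/L·hr
Tail: C_last/k_e = 34.4/0.421 = 81.710
AUC_0→∞ (sublingual tablet) = 2632.2125 + 81.710 = 2713.9225 µg/L·hr
F = (AUC_ev/D_ev)/(AUC_iv/D_iv) = (2713.9225/250)/(2840/100) = 10.85569/28.4 = 0.3822

F = 0.38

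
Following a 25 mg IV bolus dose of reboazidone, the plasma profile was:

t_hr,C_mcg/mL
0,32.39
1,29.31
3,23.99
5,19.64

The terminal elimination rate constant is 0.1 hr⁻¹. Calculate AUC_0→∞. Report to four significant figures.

AUC = 324.2 mcg/mL·hr

Trapezoidal AUC_0→5:
  [0→1]: (32.39+29.31)/2 × 1 = 30.85
  [1→3]: (29.31+23.99)/2 × 2 = 53.3
  [3→5]: (23.99+19.64)/2 × 2 = 43.63
  Sum = 127.78 mcg/mL·hr
Extrapolated tail: C_last / k_e = 19.64 / 0.1 = 196.400
AUC_0→∞ = 127.78 + 196.400 = 324.18 mcg/mL·hr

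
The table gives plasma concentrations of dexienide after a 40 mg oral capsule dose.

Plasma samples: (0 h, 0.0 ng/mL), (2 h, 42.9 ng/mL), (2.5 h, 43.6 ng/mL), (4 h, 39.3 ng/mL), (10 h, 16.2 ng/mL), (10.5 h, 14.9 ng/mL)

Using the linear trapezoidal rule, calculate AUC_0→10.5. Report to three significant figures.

AUC = 301 ng/mL·h

Trapezoidal AUC_0→10.5:
  [0→2]: (0.0+42.9)/2 × 2 = 42.9
  [2→2.5]: (42.9+43.6)/2 × 0.5 = 21.625
  [2.5→4]: (43.6+39.3)/2 × 1.5 = 62.175
  [4→10]: (39.3+16.2)/2 × 6 = 166.5
  [10→10.5]: (16.2+14.9)/2 × 0.5 = 7.775
  Sum = 300.975 ng/mL·h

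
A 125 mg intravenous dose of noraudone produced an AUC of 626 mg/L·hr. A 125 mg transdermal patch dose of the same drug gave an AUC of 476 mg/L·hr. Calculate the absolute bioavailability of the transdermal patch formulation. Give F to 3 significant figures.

F = (AUC_ev / D_ev) / (AUC_iv / D_iv)
  = (476/125) / (626/125)
  = 3.808 / 5.008 = 0.7604

F = 0.760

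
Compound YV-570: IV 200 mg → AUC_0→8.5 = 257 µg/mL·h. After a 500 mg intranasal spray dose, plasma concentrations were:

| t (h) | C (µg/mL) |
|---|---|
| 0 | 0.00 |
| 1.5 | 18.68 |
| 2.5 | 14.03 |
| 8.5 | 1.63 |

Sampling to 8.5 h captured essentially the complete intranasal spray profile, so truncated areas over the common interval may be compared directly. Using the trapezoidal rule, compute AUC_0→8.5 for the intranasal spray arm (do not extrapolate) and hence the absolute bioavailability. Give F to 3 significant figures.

F = 0.120

Trapezoidal AUC_0→8.5 (intranasal spray):
  [0→1.5]: (0.00+18.68)/2 × 1.5 = 14.01
  [1.5→2.5]: (18.68+14.03)/2 × 1 = 16.355
  [2.5→8.5]: (14.03+1.63)/2 × 6 = 46.98
  Sum = 77.345 µg/mL·h
F = (AUC_ev/D_ev)/(AUC_iv/D_iv) = (77.345/500)/(257/200) = 0.15469/1.285 = 0.1204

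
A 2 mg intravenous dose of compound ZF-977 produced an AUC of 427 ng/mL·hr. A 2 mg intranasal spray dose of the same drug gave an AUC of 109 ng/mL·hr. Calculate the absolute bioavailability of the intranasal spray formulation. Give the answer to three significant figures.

F = 0.255

F = (AUC_ev / D_ev) / (AUC_iv / D_iv)
  = (109/2) / (427/2)
  = 54.5 / 213.5 = 0.2553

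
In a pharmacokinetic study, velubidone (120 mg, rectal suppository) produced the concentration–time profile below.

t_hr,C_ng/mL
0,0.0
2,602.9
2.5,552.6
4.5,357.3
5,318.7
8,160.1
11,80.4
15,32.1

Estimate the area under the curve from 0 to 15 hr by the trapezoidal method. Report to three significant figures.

AUC = 3270 ng/mL·hr

Trapezoidal AUC_0→15:
  [0→2]: (0.0+602.9)/2 × 2 = 602.9
  [2→2.5]: (602.9+552.6)/2 × 0.5 = 288.875
  [2.5→4.5]: (552.6+357.3)/2 × 2 = 909.9
  [4.5→5]: (357.3+318.7)/2 × 0.5 = 169.0
  [5→8]: (318.7+160.1)/2 × 3 = 718.2
  [8→11]: (160.1+80.4)/2 × 3 = 360.75
  [11→15]: (80.4+32.1)/2 × 4 = 225.0
  Sum = 3274.625 ng/mL·hr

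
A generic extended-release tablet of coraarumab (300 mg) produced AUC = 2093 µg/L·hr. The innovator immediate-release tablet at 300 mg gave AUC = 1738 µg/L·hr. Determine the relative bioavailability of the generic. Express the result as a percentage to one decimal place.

F_rel = 120.4%

F_rel = (AUC_test/D_test) / (AUC_ref/D_ref)
      = (2093/300) / (1738/300)
      = 6.97667 / 5.79333 = 1.2043 = 120.43%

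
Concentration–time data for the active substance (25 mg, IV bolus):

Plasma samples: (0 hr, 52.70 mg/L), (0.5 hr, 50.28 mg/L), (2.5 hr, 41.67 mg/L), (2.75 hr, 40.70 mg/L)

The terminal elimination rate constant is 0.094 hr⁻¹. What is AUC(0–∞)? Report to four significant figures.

AUC = 561.0 mg/L·hr

Trapezoidal AUC_0→2.75:
  [0→0.5]: (52.70+50.28)/2 × 0.5 = 25.745
  [0.5→2.5]: (50.28+41.67)/2 × 2 = 91.95
  [2.5→2.75]: (41.67+40.70)/2 × 0.25 = 10.29625
  Sum = 127.99125 mg/L·hr
Extrapolated tail: C_last / k_e = 40.70 / 0.094 = 432.979
AUC_0→∞ = 127.99125 + 432.979 = 560.97025 mg/L·hr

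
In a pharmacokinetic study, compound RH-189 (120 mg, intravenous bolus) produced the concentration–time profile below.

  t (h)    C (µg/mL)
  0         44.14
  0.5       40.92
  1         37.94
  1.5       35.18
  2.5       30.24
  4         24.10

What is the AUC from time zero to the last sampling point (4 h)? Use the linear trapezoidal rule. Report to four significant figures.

Trapezoidal AUC_0→4:
  [0→0.5]: (44.14+40.92)/2 × 0.5 = 21.265
  [0.5→1]: (40.92+37.94)/2 × 0.5 = 19.715
  [1→1.5]: (37.94+35.18)/2 × 0.5 = 18.28
  [1.5→2.5]: (35.18+30.24)/2 × 1 = 32.71
  [2.5→4]: (30.24+24.10)/2 × 1.5 = 40.755
  Sum = 132.725 µg/mL·h

AUC = 132.7 µg/mL·h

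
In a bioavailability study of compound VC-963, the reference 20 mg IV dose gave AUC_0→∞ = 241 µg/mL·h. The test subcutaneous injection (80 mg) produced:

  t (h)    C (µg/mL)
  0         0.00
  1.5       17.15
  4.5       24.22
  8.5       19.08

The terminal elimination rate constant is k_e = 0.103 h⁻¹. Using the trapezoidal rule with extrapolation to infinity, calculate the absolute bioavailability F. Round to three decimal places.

Trapezoidal AUC_0→8.5 (subcutaneous injection):
  [0→1.5]: (0.00+17.15)/2 × 1.5 = 12.8625
  [1.5→4.5]: (17.15+24.22)/2 × 3 = 62.055
  [4.5→8.5]: (24.22+19.08)/2 × 4 = 86.6
  Sum = 161.5175 µg/mL·h
Tail: C_last/k_e = 19.08/0.103 = 185.243
AUC_0→∞ (subcutaneous injection) = 161.5175 + 185.243 = 346.7605 µg/mL·h
F = (AUC_ev/D_ev)/(AUC_iv/D_iv) = (346.7605/80)/(241/20) = 4.33451/12.05 = 0.3597

F = 0.360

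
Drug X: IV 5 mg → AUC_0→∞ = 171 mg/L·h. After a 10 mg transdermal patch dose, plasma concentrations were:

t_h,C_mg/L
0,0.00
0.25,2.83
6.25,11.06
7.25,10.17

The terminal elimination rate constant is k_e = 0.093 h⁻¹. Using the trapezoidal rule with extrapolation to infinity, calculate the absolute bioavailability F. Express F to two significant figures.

F = 0.47

Trapezoidal AUC_0→7.25 (transdermal patch):
  [0→0.25]: (0.00+2.83)/2 × 0.25 = 0.35375
  [0.25→6.25]: (2.83+11.06)/2 × 6 = 41.67
  [6.25→7.25]: (11.06+10.17)/2 × 1 = 10.615
  Sum = 52.63875 mg/L·h
Tail: C_last/k_e = 10.17/0.093 = 109.355
AUC_0→∞ (transdermal patch) = 52.63875 + 109.355 = 161.99375 mg/L·h
F = (AUC_ev/D_ev)/(AUC_iv/D_iv) = (161.99375/10)/(171/5) = 16.199375/34.2 = 0.4737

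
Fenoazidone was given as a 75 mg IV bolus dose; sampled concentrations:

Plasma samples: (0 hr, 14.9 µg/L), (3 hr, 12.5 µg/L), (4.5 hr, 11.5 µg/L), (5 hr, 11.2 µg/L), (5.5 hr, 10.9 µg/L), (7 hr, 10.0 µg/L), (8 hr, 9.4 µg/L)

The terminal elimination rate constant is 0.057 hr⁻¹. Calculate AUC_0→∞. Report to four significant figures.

Trapezoidal AUC_0→8:
  [0→3]: (14.9+12.5)/2 × 3 = 41.1
  [3→4.5]: (12.5+11.5)/2 × 1.5 = 18.0
  [4.5→5]: (11.5+11.2)/2 × 0.5 = 5.675
  [5→5.5]: (11.2+10.9)/2 × 0.5 = 5.525
  [5.5→7]: (10.9+10.0)/2 × 1.5 = 15.675
  [7→8]: (10.0+9.4)/2 × 1 = 9.7
  Sum = 95.675 µg/L·hr
Extrapolated tail: C_last / k_e = 9.4 / 0.057 = 164.912
AUC_0→∞ = 95.675 + 164.912 = 260.587 µg/L·hr

AUC = 260.6 µg/L·hr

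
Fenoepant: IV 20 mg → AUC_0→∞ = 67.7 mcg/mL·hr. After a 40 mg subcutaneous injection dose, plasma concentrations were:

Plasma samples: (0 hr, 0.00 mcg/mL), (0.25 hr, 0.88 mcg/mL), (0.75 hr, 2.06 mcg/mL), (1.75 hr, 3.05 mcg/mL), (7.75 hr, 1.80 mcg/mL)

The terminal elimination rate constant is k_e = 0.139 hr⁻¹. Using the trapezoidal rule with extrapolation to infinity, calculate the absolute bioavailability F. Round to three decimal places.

Trapezoidal AUC_0→7.75 (subcutaneous injection):
  [0→0.25]: (0.00+0.88)/2 × 0.25 = 0.11
  [0.25→0.75]: (0.88+2.06)/2 × 0.5 = 0.735
  [0.75→1.75]: (2.06+3.05)/2 × 1 = 2.555
  [1.75→7.75]: (3.05+1.80)/2 × 6 = 14.55
  Sum = 17.95 mcg/mL·hr
Tail: C_last/k_e = 1.80/0.139 = 12.950
AUC_0→∞ (subcutaneous injection) = 17.95 + 12.950 = 30.9 mcg/mL·hr
F = (AUC_ev/D_ev)/(AUC_iv/D_iv) = (30.9/40)/(67.7/20) = 0.7725/3.385 = 0.2282

F = 0.228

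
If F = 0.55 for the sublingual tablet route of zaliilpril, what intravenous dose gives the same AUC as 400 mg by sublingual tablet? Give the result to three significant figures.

D_iv = 220 mg

Systemic exposure from an extravascular dose = F × D_ev, so the equivalent IV dose is F × D_ev.
D_iv = F × D_ev = 0.55 × 400 = 220 mg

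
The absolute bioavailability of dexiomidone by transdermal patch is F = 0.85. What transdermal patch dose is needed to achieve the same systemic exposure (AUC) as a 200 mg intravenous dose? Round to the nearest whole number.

For equal systemic exposure: F × D_ev = D_iv
D_ev = D_iv / F = 200 / 0.85 = 235.294 mg

D_transdermal = 235 mg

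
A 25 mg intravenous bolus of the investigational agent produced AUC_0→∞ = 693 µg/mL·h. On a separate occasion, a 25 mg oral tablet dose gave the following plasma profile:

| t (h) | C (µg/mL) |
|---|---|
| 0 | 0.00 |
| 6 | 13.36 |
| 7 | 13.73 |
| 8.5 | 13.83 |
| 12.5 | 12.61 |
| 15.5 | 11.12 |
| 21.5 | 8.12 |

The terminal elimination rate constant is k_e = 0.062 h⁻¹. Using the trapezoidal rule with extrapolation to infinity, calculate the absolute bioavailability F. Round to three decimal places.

Trapezoidal AUC_0→21.5 (oral tablet):
  [0→6]: (0.00+13.36)/2 × 6 = 40.08
  [6→7]: (13.36+13.73)/2 × 1 = 13.545
  [7→8.5]: (13.73+13.83)/2 × 1.5 = 20.67
  [8.5→12.5]: (13.83+12.61)/2 × 4 = 52.88
  [12.5→15.5]: (12.61+11.12)/2 × 3 = 35.595
  [15.5→21.5]: (11.12+8.12)/2 × 6 = 57.72
  Sum = 220.49 µg/mL·h
Tail: C_last/k_e = 8.12/0.062 = 130.968
AUC_0→∞ (oral tablet) = 220.49 + 130.968 = 351.458 µg/mL·h
F = (AUC_ev/D_ev)/(AUC_iv/D_iv) = (351.458/25)/(693/25) = 14.05832/27.72 = 0.5072

F = 0.507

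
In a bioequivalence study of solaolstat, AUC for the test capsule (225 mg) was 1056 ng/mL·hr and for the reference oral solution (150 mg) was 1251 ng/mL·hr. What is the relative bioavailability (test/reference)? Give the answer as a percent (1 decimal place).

F_rel = 56.3%

F_rel = (AUC_test/D_test) / (AUC_ref/D_ref)
      = (1056/225) / (1251/150)
      = 4.69333 / 8.34 = 0.5627 = 56.27%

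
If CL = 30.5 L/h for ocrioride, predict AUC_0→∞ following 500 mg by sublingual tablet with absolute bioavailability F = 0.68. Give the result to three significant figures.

AUC_0→∞ = F × Dose / CL
        = 0.68 × 500 / 30.5 = 11.1475 mg/L·h

AUC = 11.1 mg/L·h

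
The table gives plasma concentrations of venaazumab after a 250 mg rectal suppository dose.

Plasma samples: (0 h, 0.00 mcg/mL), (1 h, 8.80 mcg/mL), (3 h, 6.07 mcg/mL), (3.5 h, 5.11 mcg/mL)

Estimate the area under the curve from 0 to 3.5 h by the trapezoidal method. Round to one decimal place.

Trapezoidal AUC_0→3.5:
  [0→1]: (0.00+8.80)/2 × 1 = 4.4
  [1→3]: (8.80+6.07)/2 × 2 = 14.87
  [3→3.5]: (6.07+5.11)/2 × 0.5 = 2.795
  Sum = 22.065 mcg/mL·h

AUC = 22.1 mcg/mL·h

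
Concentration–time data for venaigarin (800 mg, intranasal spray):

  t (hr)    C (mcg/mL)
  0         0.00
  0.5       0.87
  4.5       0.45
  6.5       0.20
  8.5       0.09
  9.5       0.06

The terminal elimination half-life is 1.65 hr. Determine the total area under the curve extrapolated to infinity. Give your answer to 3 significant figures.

Trapezoidal AUC_0→9.5:
  [0→0.5]: (0.00+0.87)/2 × 0.5 = 0.2175
  [0.5→4.5]: (0.87+0.45)/2 × 4 = 2.64
  [4.5→6.5]: (0.45+0.20)/2 × 2 = 0.65
  [6.5→8.5]: (0.20+0.09)/2 × 2 = 0.29
  [8.5→9.5]: (0.09+0.06)/2 × 1 = 0.075
  Sum = 3.8725 mcg/mL·hr
k_e = ln2 / t½ = 0.693147 / 1.65 = 0.4201 hr^-1
Extrapolated tail: C_last / k_e = 0.06 / 0.4201 = 0.143
AUC_0→∞ = 3.8725 + 0.143 = 4.0155 mcg/mL·hr

AUC = 4.02 mcg/mL·hr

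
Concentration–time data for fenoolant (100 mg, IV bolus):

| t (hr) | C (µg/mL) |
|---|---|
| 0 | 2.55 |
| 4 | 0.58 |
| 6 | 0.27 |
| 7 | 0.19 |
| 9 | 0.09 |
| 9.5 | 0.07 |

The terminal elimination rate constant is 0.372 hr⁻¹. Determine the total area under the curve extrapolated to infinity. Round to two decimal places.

Trapezoidal AUC_0→9.5:
  [0→4]: (2.55+0.58)/2 × 4 = 6.26
  [4→6]: (0.58+0.27)/2 × 2 = 0.85
  [6→7]: (0.27+0.19)/2 × 1 = 0.23
  [7→9]: (0.19+0.09)/2 × 2 = 0.28
  [9→9.5]: (0.09+0.07)/2 × 0.5 = 0.04
  Sum = 7.66 µg/mL·hr
Extrapolated tail: C_last / k_e = 0.07 / 0.372 = 0.188
AUC_0→∞ = 7.66 + 0.188 = 7.848 µg/mL·hr

AUC = 7.85 µg/mL·hr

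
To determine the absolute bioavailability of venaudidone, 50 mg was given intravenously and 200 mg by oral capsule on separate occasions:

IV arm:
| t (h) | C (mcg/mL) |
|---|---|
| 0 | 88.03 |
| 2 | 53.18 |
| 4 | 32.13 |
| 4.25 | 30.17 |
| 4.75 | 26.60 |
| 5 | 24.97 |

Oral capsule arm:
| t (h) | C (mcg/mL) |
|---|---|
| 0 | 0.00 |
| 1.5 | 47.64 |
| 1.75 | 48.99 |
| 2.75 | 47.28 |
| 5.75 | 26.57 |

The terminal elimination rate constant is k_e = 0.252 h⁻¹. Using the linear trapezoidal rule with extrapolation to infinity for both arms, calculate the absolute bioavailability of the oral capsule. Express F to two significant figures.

F = 0.22

Trapezoidal AUC_0→5 (IV):
  [0→2]: (88.03+53.18)/2 × 2 = 141.21
  [2→4]: (53.18+32.13)/2 × 2 = 85.31
  [4→4.25]: (32.13+30.17)/2 × 0.25 = 7.7875
  [4.25→4.75]: (30.17+26.60)/2 × 0.5 = 14.1925
  [4.75→5]: (26.60+24.97)/2 × 0.25 = 6.44625
  Sum = 254.94625 mcg/mL·h
IV tail: 24.97/0.252 = 99.087; AUC_iv,0→∞ = 254.94625 + 99.087 = 354.03325 mcg/mL·h
Trapezoidal AUC_0→5.75 (oral capsule):
  [0→1.5]: (0.00+47.64)/2 × 1.5 = 35.73
  [1.5→1.75]: (47.64+48.99)/2 × 0.25 = 12.07875
  [1.75→2.75]: (48.99+47.28)/2 × 1 = 48.135
  [2.75→5.75]: (47.28+26.57)/2 × 3 = 110.775
  Sum = 206.71875 mcg/mL·h
oral capsule tail: 26.57/0.252 = 105.437; AUC_ev,0→∞ = 206.71875 + 105.437 = 312.15575 mcg/mL·h
F = (AUC_ev/D_ev)/(AUC_iv/D_iv) = (312.15575/200)/(354.03325/50) = 1.56078/7.080665 = 0.2204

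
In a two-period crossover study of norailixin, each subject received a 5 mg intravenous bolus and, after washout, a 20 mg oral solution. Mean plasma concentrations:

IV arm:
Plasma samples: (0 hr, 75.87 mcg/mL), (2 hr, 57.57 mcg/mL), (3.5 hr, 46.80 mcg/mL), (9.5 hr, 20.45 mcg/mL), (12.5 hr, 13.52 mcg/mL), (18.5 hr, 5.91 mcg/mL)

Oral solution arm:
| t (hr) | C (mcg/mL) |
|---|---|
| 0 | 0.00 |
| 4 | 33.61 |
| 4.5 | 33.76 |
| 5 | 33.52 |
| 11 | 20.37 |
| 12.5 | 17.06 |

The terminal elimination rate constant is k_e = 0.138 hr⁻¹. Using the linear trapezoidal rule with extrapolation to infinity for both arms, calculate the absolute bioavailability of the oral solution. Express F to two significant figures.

Trapezoidal AUC_0→18.5 (IV):
  [0→2]: (75.87+57.57)/2 × 2 = 133.44
  [2→3.5]: (57.57+46.80)/2 × 1.5 = 78.2775
  [3.5→9.5]: (46.80+20.45)/2 × 6 = 201.75
  [9.5→12.5]: (20.45+13.52)/2 × 3 = 50.955
  [12.5→18.5]: (13.52+5.91)/2 × 6 = 58.29
  Sum = 522.7125 mcg/mL·hr
IV tail: 5.91/0.138 = 42.826; AUC_iv,0→∞ = 522.7125 + 42.826 = 565.5385 mcg/mL·hr
Trapezoidal AUC_0→12.5 (oral solution):
  [0→4]: (0.00+33.61)/2 × 4 = 67.22
  [4→4.5]: (33.61+33.76)/2 × 0.5 = 16.8425
  [4.5→5]: (33.76+33.52)/2 × 0.5 = 16.82
  [5→11]: (33.52+20.37)/2 × 6 = 161.67
  [11→12.5]: (20.37+17.06)/2 × 1.5 = 28.0725
  Sum = 290.625 mcg/mL·hr
oral solution tail: 17.06/0.138 = 123.623; AUC_ev,0→∞ = 290.625 + 123.623 = 414.248 mcg/mL·hr
F = (AUC_ev/D_ev)/(AUC_iv/D_iv) = (414.248/20)/(565.5385/5) = 20.7124/113.1077 = 0.1831

F = 0.18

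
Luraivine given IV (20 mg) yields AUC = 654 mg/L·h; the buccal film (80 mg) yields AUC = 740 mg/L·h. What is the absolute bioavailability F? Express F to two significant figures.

F = (AUC_ev / D_ev) / (AUC_iv / D_iv)
  = (740/80) / (654/20)
  = 9.25 / 32.7 = 0.2829

F = 0.28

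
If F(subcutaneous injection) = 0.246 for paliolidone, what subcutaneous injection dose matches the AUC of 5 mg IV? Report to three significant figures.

D_subcutaneous = 20.3 mg

For equal systemic exposure: F × D_ev = D_iv
D_ev = D_iv / F = 5 / 0.246 = 20.3252 mg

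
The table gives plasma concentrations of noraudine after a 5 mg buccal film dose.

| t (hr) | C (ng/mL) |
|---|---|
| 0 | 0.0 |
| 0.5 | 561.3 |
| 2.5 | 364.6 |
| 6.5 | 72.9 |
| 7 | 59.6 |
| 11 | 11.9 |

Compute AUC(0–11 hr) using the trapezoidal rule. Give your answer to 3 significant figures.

Trapezoidal AUC_0→11:
  [0→0.5]: (0.0+561.3)/2 × 0.5 = 140.325
  [0.5→2.5]: (561.3+364.6)/2 × 2 = 925.9
  [2.5→6.5]: (364.6+72.9)/2 × 4 = 875.0
  [6.5→7]: (72.9+59.6)/2 × 0.5 = 33.125
  [7→11]: (59.6+11.9)/2 × 4 = 143.0
  Sum = 2117.35 ng/mL·hr

AUC = 2120 ng/mL·hr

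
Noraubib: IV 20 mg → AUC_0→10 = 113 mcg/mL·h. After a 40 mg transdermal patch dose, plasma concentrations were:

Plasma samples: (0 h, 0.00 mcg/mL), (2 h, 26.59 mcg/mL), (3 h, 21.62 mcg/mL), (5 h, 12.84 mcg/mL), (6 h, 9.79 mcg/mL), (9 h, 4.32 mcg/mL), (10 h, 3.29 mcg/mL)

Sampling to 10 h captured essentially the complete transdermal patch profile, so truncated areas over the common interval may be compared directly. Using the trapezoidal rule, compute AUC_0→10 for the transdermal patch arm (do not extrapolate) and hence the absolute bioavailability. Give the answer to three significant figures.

F = 0.537

Trapezoidal AUC_0→10 (transdermal patch):
  [0→2]: (0.00+26.59)/2 × 2 = 26.59
  [2→3]: (26.59+21.62)/2 × 1 = 24.105
  [3→5]: (21.62+12.84)/2 × 2 = 34.46
  [5→6]: (12.84+9.79)/2 × 1 = 11.315
  [6→9]: (9.79+4.32)/2 × 3 = 21.165
  [9→10]: (4.32+3.29)/2 × 1 = 3.805
  Sum = 121.44 mcg/mL·h
F = (AUC_ev/D_ev)/(AUC_iv/D_iv) = (121.44/40)/(113/20) = 3.036/5.65 = 0.5373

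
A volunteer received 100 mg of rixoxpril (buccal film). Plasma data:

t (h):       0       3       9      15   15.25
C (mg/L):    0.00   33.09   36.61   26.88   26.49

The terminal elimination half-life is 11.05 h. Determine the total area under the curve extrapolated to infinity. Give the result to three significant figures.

Trapezoidal AUC_0→15.25:
  [0→3]: (0.00+33.09)/2 × 3 = 49.635
  [3→9]: (33.09+36.61)/2 × 6 = 209.1
  [9→15]: (36.61+26.88)/2 × 6 = 190.47
  [15→15.25]: (26.88+26.49)/2 × 0.25 = 6.67125
  Sum = 455.87625 mg/L·h
k_e = ln2 / t½ = 0.693147 / 11.05 = 0.0627 h^-1
Extrapolated tail: C_last / k_e = 26.49 / 0.0627 = 422.488
AUC_0→∞ = 455.87625 + 422.488 = 878.36425 mg/L·h

AUC = 878 mg/L·h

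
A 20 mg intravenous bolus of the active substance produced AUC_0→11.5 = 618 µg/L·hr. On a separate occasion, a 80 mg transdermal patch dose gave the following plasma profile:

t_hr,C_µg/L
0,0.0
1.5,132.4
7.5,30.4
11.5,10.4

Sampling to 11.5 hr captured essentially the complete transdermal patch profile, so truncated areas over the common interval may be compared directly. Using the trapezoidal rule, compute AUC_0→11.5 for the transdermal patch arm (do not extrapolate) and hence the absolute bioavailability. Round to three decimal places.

Trapezoidal AUC_0→11.5 (transdermal patch):
  [0→1.5]: (0.0+132.4)/2 × 1.5 = 99.3
  [1.5→7.5]: (132.4+30.4)/2 × 6 = 488.4
  [7.5→11.5]: (30.4+10.4)/2 × 4 = 81.6
  Sum = 669.3 µg/L·hr
F = (AUC_ev/D_ev)/(AUC_iv/D_iv) = (669.3/80)/(618/20) = 8.36625/30.9 = 0.2708

F = 0.271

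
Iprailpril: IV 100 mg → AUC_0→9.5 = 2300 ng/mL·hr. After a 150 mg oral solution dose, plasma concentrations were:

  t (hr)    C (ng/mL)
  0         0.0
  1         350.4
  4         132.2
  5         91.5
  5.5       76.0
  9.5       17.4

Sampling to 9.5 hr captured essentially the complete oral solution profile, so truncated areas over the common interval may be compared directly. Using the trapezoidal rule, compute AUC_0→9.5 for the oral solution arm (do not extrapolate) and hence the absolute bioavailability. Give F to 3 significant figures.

F = 0.359

Trapezoidal AUC_0→9.5 (oral solution):
  [0→1]: (0.0+350.4)/2 × 1 = 175.2
  [1→4]: (350.4+132.2)/2 × 3 = 723.9
  [4→5]: (132.2+91.5)/2 × 1 = 111.85
  [5→5.5]: (91.5+76.0)/2 × 0.5 = 41.875
  [5.5→9.5]: (76.0+17.4)/2 × 4 = 186.8
  Sum = 1239.625 ng/mL·hr
F = (AUC_ev/D_ev)/(AUC_iv/D_iv) = (1239.625/150)/(2300/100) = 8.26417/23 = 0.3593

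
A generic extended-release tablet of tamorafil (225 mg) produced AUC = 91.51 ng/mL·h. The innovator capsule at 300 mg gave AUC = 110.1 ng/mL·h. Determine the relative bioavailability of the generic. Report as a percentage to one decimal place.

F_rel = (AUC_test/D_test) / (AUC_ref/D_ref)
      = (91.51/225) / (110.1/300)
      = 0.406711 / 0.367 = 1.1082 = 110.82%

F_rel = 110.8%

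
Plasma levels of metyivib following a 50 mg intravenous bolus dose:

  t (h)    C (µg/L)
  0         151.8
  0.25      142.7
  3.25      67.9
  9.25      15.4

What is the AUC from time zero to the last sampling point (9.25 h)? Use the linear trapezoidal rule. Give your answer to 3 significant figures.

AUC = 603 µg/L·h

Trapezoidal AUC_0→9.25:
  [0→0.25]: (151.8+142.7)/2 × 0.25 = 36.8125
  [0.25→3.25]: (142.7+67.9)/2 × 3 = 315.9
  [3.25→9.25]: (67.9+15.4)/2 × 6 = 249.9
  Sum = 602.6125 µg/L·h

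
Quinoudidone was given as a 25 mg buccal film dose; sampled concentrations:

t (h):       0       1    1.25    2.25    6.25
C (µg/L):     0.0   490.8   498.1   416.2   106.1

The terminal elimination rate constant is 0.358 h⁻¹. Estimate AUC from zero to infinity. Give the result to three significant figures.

Trapezoidal AUC_0→6.25:
  [0→1]: (0.0+490.8)/2 × 1 = 245.4
  [1→1.25]: (490.8+498.1)/2 × 0.25 = 123.6125
  [1.25→2.25]: (498.1+416.2)/2 × 1 = 457.15
  [2.25→6.25]: (416.2+106.1)/2 × 4 = 1044.6
  Sum = 1870.7625 µg/L·h
Extrapolated tail: C_last / k_e = 106.1 / 0.358 = 296.369
AUC_0→∞ = 1870.7625 + 296.369 = 2167.1315 µg/L·h

AUC = 2170 µg/L·h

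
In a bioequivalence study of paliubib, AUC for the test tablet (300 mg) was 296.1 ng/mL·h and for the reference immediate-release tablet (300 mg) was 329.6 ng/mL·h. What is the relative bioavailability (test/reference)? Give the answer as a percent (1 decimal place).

F_rel = (AUC_test/D_test) / (AUC_ref/D_ref)
      = (296.1/300) / (329.6/300)
      = 0.987 / 1.09867 = 0.8984 = 89.84%

F_rel = 89.8%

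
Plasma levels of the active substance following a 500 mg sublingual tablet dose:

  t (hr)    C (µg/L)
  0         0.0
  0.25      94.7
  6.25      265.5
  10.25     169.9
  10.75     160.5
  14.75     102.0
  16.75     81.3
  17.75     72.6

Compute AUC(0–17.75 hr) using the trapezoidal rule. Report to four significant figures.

Trapezoidal AUC_0→17.75:
  [0→0.25]: (0.0+94.7)/2 × 0.25 = 11.8375
  [0.25→6.25]: (94.7+265.5)/2 × 6 = 1080.6
  [6.25→10.25]: (265.5+169.9)/2 × 4 = 870.8
  [10.25→10.75]: (169.9+160.5)/2 × 0.5 = 82.6
  [10.75→14.75]: (160.5+102.0)/2 × 4 = 525.0
  [14.75→16.75]: (102.0+81.3)/2 × 2 = 183.3
  [16.75→17.75]: (81.3+72.6)/2 × 1 = 76.95
  Sum = 2831.0875 µg/L·hr

AUC = 2831 µg/L·hr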